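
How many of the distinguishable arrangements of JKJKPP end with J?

30

With the last slot taken by J, it remains to arrange the other 5 letters (KJKPP).
Those 5 letters have K appearing twice and P appearing twice, giving (5)!/(2!·2!) = 30.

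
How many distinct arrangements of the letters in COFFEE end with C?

30

Fix C in the last position and arrange the remaining 5 letters.
Those 5 letters have E appearing twice and F appearing twice, giving (5)!/(2!·2!) = 30.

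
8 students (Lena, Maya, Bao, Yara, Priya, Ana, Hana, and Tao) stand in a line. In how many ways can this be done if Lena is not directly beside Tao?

30240

There are 8! = 40320 arrangements in all. If Lena and Tao are adjacent, merging them into one block gives 2·(7)! = 10080 arrangements.
Complementary counting: 40320 − 10080 = 30240.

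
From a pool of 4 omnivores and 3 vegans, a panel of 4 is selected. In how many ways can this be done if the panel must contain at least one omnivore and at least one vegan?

34

With no constraint there are C(7,4) = 35 possible selections.
Subtract selections that omit an entire group: no omnivores → C(3,4) = 0; no vegans → C(4,4) = 1.
Both groups omitted at once is impossible, so 35 − 1 = 34.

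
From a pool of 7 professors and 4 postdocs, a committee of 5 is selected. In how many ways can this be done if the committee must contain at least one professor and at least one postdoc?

With no constraint there are C(11,5) = 462 possible selections.
Subtract selections that omit an entire group: no professors → C(4,5) = 0; no postdocs → C(7,5) = 21.
Both groups omitted at once is impossible, so 462 − 21 = 441.

441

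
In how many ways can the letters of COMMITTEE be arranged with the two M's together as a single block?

10080

Treat the 2 copies of M as a single block. The multiset to arrange is then {MM, C, E, E, I, O, T, T}, 8 items in all.
That gives (8)!/(2!·2!) = 10080 arrangements.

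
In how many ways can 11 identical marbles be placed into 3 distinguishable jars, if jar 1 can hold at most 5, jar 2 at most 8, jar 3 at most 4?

By stars and bars, unrestricted non-negative solutions to x_1+…+x_3 = 11 number C(11+2,2) = 78.
Subtract solutions that violate a single cap (substitute x_i' = x_i − (cap_i+1)): x_1 ≥ 6 gives C(7,2) = 21; x_2 ≥ 9 gives C(4,2) = 6; x_3 ≥ 5 gives C(8,2) = 28. Together 55.
Add back pairs where two caps are both exceeded: 0 + 1 + 0 = 1.
By inclusion–exclusion the count is 78 − 55 + 1 = 24.

24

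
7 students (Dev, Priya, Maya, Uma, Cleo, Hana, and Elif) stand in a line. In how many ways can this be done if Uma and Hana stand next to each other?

1440

Glue Uma and Hana into one block (2 internal orders), leaving 6 units to arrange in a row.
So the count is 2·(6)! = 1440.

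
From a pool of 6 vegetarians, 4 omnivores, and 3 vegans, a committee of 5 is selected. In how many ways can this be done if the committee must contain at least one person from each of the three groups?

894

Total 5-person selections from all 13: C(13,5) = 1287.
Subtract selections that omit an entire group: no vegetarians → C(7,5) = 21; no omnivores → C(9,5) = 126; no vegans → C(10,5) = 252.
Add back selections omitting two groups (i.e. drawn from a single group): C(6,5) + C(4,5) + C(3,5) = 6.
By inclusion–exclusion: 1287 − 399 + 6 = 894.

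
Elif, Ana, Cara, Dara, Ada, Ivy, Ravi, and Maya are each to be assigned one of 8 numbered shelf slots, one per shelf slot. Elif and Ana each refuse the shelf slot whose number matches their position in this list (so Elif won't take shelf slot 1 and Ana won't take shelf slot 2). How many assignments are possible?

Let Aᵢ (for i ∈ {1, 2}) be the placements that put person i in their forbidden shelf slot. Any j of these fix j positions, leaving (8−j)! ways to fill the rest, and there are C(2,j) ways to pick which j.
By inclusion–exclusion, the number of valid placements is Σ_{j=0}^{2} (−1)^j C(2,j)·(8−j)!.
Computing: 40320 − 10080 + 720 = 30960.

30960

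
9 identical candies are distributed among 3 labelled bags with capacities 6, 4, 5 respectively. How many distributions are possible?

24

Without the upper bounds there are C(11,2) = 55 ways to split 9 among 3 bags.
Subtract solutions that violate a single cap (substitute x_i' = x_i − (cap_i+1)): x_1 ≥ 7 gives C(4,2) = 6; x_2 ≥ 5 gives C(6,2) = 15; x_3 ≥ 6 gives C(5,2) = 10. Together 31.
No two caps can be exceeded simultaneously, so the pair terms are all 0.
By inclusion–exclusion the count is 55 − 31 + 0 = 24.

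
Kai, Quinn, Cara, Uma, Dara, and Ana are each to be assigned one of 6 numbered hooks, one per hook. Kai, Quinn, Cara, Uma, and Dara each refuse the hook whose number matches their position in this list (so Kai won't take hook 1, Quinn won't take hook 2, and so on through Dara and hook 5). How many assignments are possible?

309

Let Aᵢ (for 1 ≤ i ≤ 5) be the placements that put person i in their forbidden hook. Any j of these fix j positions, leaving (6−j)! ways to fill the rest, and there are C(5,j) ways to pick which j.
By inclusion–exclusion, the number of valid placements is Σ_{j=0}^{5} (−1)^j C(5,j)·(6−j)!.
Computing: 720 − 600 + 240 − 60 + 10 − 1 = 309.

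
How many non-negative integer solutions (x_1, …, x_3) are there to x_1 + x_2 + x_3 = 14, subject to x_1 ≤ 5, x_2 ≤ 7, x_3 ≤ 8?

27

Without the upper bounds there are C(16,2) = 120 ways to split 14 among 3 variables.
Subtract solutions that violate a single cap (substitute x_i' = x_i − (cap_i+1)): x_1 ≥ 6 gives C(10,2) = 45; x_2 ≥ 8 gives C(8,2) = 28; x_3 ≥ 9 gives C(7,2) = 21. Together 94.
Add back pairs where two caps are both exceeded: 1 + 0 + 0 = 1.
By inclusion–exclusion the count is 120 − 94 + 1 = 27.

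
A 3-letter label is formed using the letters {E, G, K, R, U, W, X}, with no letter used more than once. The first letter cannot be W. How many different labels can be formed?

180

The first letter has 7−1 = 6 choices (anything except W).
The remaining 2 letters are filled from the other 6 symbols without repetition: 6 × 5 = 30.
Total: 6 × 30 = 180.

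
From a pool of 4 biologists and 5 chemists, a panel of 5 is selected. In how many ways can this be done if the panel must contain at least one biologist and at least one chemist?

Total 5-person selections from all 9: C(9,5) = 126.
Subtract selections that omit an entire group: no biologists → C(5,5) = 1; no chemists → C(4,5) = 0.
Both groups omitted at once is impossible, so 126 − 1 = 125.

125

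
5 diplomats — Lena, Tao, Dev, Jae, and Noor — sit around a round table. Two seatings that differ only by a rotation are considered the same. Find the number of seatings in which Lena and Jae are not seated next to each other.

Without the restriction there are (4)! = 24 seatings.
Those with Lena next to Jae: fuse the pair into one unit and seat 4 units around a circle — 2·(3)! = 12.
Subtracting, 24 − 12 = 12.

12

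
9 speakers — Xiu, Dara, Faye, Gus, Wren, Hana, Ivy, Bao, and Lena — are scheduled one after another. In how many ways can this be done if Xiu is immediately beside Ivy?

80640

Place the 7 others and the Xiu-Ivy pair as 8 objects in a line; the pair has 2 internal arrangements.
That gives 2 × 8! = 2 × 40320 = 80640.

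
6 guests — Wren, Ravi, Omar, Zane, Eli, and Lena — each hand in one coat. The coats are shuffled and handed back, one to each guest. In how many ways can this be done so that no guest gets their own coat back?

Count assignments avoiding every fixed point. For any j of the 6 guests fixed to their own coat, the other 6−j can be arranged in (6−j)! ways.
By inclusion–exclusion this is Σ_{j=0}^{6} (−1)^j C(6,j)·(6−j)!.
Computing: 720 − 720 + 360 − 120 + 30 − 6 + 1 = 265.

265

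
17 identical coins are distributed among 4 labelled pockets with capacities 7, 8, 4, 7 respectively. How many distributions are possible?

176

By stars and bars, unrestricted non-negative solutions to x_1+…+x_4 = 17 number C(17+3,3) = 1140.
Subtract solutions that violate a single cap (substitute x_i' = x_i − (cap_i+1)): x_1 ≥ 8 gives C(12,3) = 220; x_2 ≥ 9 gives C(11,3) = 165; x_3 ≥ 5 gives C(15,3) = 455; x_4 ≥ 8 gives C(12,3) = 220. Together 1060.
Add back pairs where two caps are both exceeded: 1 + 35 + 4 + 20 + 1 + 35 = 96.
By inclusion–exclusion the count is 1140 − 1060 + 96 = 176.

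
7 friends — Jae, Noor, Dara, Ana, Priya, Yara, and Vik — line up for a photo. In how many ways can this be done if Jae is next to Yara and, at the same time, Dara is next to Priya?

Treat {Jae,Yara} as one block (2 orders) and {Dara,Priya} as another (2 orders).
That leaves 5 units to arrange: 2 × 2 × 5! = 4 × 120 = 480.

480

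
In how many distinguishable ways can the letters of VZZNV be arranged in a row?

VZZNV has 5 letters with V appearing twice and Z appearing twice.
So there are 5! / (2!·2!) = 30 distinguishable arrangements.

30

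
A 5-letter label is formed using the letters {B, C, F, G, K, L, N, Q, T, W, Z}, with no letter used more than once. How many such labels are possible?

55440

With no repetition, fill the 5 letters in order: 11 choices, then 10, down to 7.
11 × 10 × 9 × 8 × 7 = 55440.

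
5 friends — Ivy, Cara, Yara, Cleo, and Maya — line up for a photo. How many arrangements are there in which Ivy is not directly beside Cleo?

72

There are 5! = 120 arrangements in all. If Ivy and Cleo are adjacent, merging them into one block gives 2·(4)! = 48 arrangements.
So 120 − 48 = 72 arrangements keep them apart.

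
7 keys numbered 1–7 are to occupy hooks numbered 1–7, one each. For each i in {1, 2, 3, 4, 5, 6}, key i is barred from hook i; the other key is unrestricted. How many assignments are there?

2119

Let Aᵢ (for 1 ≤ i ≤ 6) be the placements that put key i in its forbidden hook. Any j of these fix j positions, leaving (7−j)! ways to fill the rest, and there are C(6,j) ways to pick which j.
By inclusion–exclusion, the number of valid placements is Σ_{j=0}^{6} (−1)^j C(6,j)·(7−j)!.
Computing: 5040 − 4320 + 1800 − 480 + 90 − 12 + 1 = 2119.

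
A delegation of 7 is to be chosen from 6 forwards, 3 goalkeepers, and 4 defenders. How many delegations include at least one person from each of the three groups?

Total 7-person selections from all 13: C(13,7) = 1716.
Subtract selections that omit an entire group: no forwards → C(7,7) = 1; no goalkeepers → C(10,7) = 120; no defenders → C(9,7) = 36.
Add back selections omitting two groups (i.e. drawn from a single group): C(6,7) + C(3,7) + C(4,7) = 0.
By inclusion–exclusion: 1716 − 157 + 0 = 1559.

1559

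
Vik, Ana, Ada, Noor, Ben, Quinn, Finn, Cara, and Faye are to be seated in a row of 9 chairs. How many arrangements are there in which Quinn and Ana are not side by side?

282240

There are 9! = 362880 arrangements in all. If Quinn and Ana are adjacent, merging them into one block gives 2·(8)! = 80640 arrangements.
Complementary counting: 362880 − 80640 = 282240.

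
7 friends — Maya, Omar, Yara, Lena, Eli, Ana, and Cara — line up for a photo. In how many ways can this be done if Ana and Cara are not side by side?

3600

Of the 7! = 5040 arrangements, those with Ana and Cara adjacent number 2 × 6! = 1440 (treat the pair as a block with 2 internal orders).
Complementary counting: 5040 − 1440 = 3600.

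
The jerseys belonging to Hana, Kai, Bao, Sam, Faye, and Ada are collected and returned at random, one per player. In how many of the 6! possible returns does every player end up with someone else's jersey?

Count assignments avoiding every fixed point. For any j of the 6 players fixed to their old jersey, the other 6−j can be arranged in (6−j)! ways.
By inclusion–exclusion this is Σ_{j=0}^{6} (−1)^j C(6,j)·(6−j)!.
Computing: 720 − 720 + 360 − 120 + 30 − 6 + 1 = 265.

265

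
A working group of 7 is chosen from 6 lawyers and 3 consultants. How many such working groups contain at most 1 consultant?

Split by how many consultants are chosen (0 through 1).
Sum: C(3,0)·C(6,7) + C(3,1)·C(6,6) = 0 + 3 = 3.

3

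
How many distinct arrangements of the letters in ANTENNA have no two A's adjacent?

Total arrangements of ANTENNA: 7!/(3!·2!) = 420.
Arrangements with the A's together: treat AA as one letter, giving (6)!/(3!) = 120.
Subtracting, 420 − 120 = 300 arrangements keep the A's apart.

300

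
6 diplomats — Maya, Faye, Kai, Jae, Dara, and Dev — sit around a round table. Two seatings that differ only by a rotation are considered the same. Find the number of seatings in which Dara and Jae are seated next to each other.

Treat {Dara, Jae} as one unit (2 internal orders) and seat the resulting 5 units around the table: (4)! circular arrangements.
So 2 × (4)! = 2 × 24 = 48.

48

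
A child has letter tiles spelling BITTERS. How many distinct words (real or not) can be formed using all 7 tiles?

2520

Letter multiplicities in BITTERS: B×1, E×1, I×1, R×1, S×1, T×2.
Dividing 7! = 5040 by 2! = 2 for the repeated letters gives 2520.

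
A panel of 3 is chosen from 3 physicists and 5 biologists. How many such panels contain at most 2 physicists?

Split by how many physicists are chosen (0 through 2).
Sum: C(3,0)·C(5,3) + C(3,1)·C(5,2) + C(3,2)·C(5,1) = 10 + 30 + 15 = 55.

55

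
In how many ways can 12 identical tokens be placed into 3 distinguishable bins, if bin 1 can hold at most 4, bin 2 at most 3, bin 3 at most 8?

10

Ignoring the caps, the number of non-negative solutions to x_1+…+x_3 = 12 is C(14,2) = 91.
Subtract solutions that violate a single cap (substitute x_i' = x_i − (cap_i+1)): x_1 ≥ 5 gives C(9,2) = 36; x_2 ≥ 4 gives C(10,2) = 45; x_3 ≥ 9 gives C(5,2) = 10. Together 91.
Add back pairs where two caps are both exceeded: 10 + 0 + 0 = 10.
By inclusion–exclusion the count is 91 − 91 + 10 = 10.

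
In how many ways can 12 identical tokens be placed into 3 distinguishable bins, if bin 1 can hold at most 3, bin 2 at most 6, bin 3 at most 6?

Ignoring the caps, the number of non-negative solutions to x_1+…+x_3 = 12 is C(14,2) = 91.
Subtract solutions that violate a single cap (substitute x_i' = x_i − (cap_i+1)): x_1 ≥ 4 gives C(10,2) = 45; x_2 ≥ 7 gives C(7,2) = 21; x_3 ≥ 7 gives C(7,2) = 21. Together 87.
Add back pairs where two caps are both exceeded: 3 + 3 + 0 = 6.
By inclusion–exclusion the count is 91 − 87 + 6 = 10.

10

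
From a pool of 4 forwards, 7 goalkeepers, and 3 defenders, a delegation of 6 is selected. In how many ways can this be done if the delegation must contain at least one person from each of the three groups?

Unrestricted: C(14,6) = 3003 ways to pick any 6 of the 14.
Subtract selections that omit an entire group: no forwards → C(10,6) = 210; no goalkeepers → C(7,6) = 7; no defenders → C(11,6) = 462.
Add back selections omitting two groups (i.e. drawn from a single group): C(4,6) + C(7,6) + C(3,6) = 7.
By inclusion–exclusion: 3003 − 679 + 7 = 2331.

2331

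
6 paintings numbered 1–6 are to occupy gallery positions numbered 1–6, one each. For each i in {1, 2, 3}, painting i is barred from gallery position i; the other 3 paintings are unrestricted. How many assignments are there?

426

Let Aᵢ (for i ∈ {1, 2, 3}) be the placements that put painting i in its forbidden gallery position. Any j of these fix j positions, leaving (6−j)! ways to fill the rest, and there are C(3,j) ways to pick which j.
By inclusion–exclusion, the number of valid placements is Σ_{j=0}^{3} (−1)^j C(3,j)·(6−j)!.
Computing: 720 − 360 + 72 − 6 = 426.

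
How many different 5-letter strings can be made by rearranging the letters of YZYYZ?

10

The 5 letters of YZYYZ have repeats: Y appearing 3 times and Z appearing twice.
Dividing 5! = 120 by 3!·2! = 12 for the repeated letters gives 10.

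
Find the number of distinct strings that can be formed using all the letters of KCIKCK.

60

KCIKCK has 6 letters with C appearing twice and K appearing 3 times.
So there are 6! / (3!·2!) = 60 distinguishable arrangements.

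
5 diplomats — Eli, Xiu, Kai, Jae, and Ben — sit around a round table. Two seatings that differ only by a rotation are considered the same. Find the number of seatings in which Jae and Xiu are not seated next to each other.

All circular seatings of 5 people number (4)! = 24.
Those with Jae next to Xiu: fuse the pair into one unit and seat 4 units around a circle — 2·(3)! = 12.
Subtracting, 24 − 12 = 12.

12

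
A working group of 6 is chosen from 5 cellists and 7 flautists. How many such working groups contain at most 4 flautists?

812

Split by how many flautists are chosen (0 through 4).
Sum: C(7,0)·C(5,6) + C(7,1)·C(5,5) + C(7,2)·C(5,4) + C(7,3)·C(5,3) + C(7,4)·C(5,2) = 0 + 7 + 105 + 350 + 350 = 812.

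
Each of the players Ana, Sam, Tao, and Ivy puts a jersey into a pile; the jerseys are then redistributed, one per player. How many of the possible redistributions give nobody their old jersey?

9

Let Aᵢ be the assignments in which player i gets their old jersey. We want the size of the complement of A₁∪…∪A_4.
By inclusion–exclusion this is Σ_{j=0}^{4} (−1)^j C(4,j)·(4−j)!.
Computing: 24 − 24 + 12 − 4 + 1 = 9.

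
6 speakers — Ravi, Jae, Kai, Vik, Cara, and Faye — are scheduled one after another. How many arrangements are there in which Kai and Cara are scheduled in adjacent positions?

Glue Kai and Cara into one block (2 internal orders), leaving 5 units to arrange in a row.
So the count is 2·(5)! = 240.

240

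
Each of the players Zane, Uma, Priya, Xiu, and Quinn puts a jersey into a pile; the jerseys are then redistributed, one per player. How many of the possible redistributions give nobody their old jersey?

44

Let Aᵢ be the assignments in which player i gets their old jersey. We want the size of the complement of A₁∪…∪A_5.
By inclusion–exclusion this is Σ_{j=0}^{5} (−1)^j C(5,j)·(5−j)!.
Computing: 120 − 120 + 60 − 20 + 5 − 1 = 44.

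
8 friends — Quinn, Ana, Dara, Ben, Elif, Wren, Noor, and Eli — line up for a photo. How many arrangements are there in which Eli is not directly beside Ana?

Of the 8! = 40320 arrangements, those with Eli and Ana adjacent number 2 × 7! = 10080 (treat the pair as a block with 2 internal orders).
So 40320 − 10080 = 30240 arrangements keep them apart.

30240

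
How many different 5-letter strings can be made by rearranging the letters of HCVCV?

30

HCVCV has 5 letters with C appearing twice and V appearing twice.
The number of distinct arrangements is 5!/(2!·2!) = 120/4 = 30.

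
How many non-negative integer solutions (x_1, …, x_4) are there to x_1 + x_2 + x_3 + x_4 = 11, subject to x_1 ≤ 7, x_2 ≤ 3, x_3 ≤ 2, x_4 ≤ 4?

Ignoring the caps, the number of non-negative solutions to x_1+…+x_4 = 11 is C(14,3) = 364.
Subtract solutions that violate a single cap (substitute x_i' = x_i − (cap_i+1)): x_1 ≥ 8 gives C(6,3) = 20; x_2 ≥ 4 gives C(10,3) = 120; x_3 ≥ 3 gives C(11,3) = 165; x_4 ≥ 5 gives C(9,3) = 84. Together 389.
Add back pairs where two caps are both exceeded: 0 + 1 + 0 + 35 + 10 + 20 = 66.
By inclusion–exclusion the count is 364 − 389 + 66 = 41.

41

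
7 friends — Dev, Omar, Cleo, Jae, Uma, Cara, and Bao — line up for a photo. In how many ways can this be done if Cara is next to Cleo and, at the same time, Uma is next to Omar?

Treat {Cara,Cleo} as one block (2 orders) and {Uma,Omar} as another (2 orders).
That leaves 5 units to arrange: 2 × 2 × 5! = 4 × 120 = 480.

480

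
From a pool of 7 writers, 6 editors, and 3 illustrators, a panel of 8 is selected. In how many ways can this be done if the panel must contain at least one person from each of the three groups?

11529

Unrestricted: C(16,8) = 12870 ways to pick any 8 of the 16.
Subtract selections that omit an entire group: no writers → C(9,8) = 9; no editors → C(10,8) = 45; no illustrators → C(13,8) = 1287.
Add back selections omitting two groups (i.e. drawn from a single group): C(7,8) + C(6,8) + C(3,8) = 0.
By inclusion–exclusion: 12870 − 1341 + 0 = 11529.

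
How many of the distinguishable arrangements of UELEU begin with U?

12

Fix U in the first position and arrange the remaining 4 letters.
Those 4 letters have E appearing twice, giving (4)!/(2!) = 12.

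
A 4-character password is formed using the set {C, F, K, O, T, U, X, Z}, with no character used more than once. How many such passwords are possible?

1680

With no repetition, fill the 4 characters in order: 8 choices, then 7, down to 5.
8 × 7 × 6 × 5 = 1680.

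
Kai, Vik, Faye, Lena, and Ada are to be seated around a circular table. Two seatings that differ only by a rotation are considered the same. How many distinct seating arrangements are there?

Around a circle, 5 distinct people have 5!/5 = (4)! = 24 rotationally distinct seatings.

24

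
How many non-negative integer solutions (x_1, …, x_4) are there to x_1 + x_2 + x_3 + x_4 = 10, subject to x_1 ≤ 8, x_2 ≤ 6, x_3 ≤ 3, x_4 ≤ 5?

Without the upper bounds there are C(13,3) = 286 ways to split 10 among 4 variables.
Subtract solutions that violate a single cap (substitute x_i' = x_i − (cap_i+1)): x_1 ≥ 9 gives C(4,3) = 4; x_2 ≥ 7 gives C(6,3) = 20; x_3 ≥ 4 gives C(9,3) = 84; x_4 ≥ 6 gives C(7,3) = 35. Together 143.
Add back pairs where two caps are both exceeded: 0 + 0 + 0 + 0 + 0 + 1 = 1.
By inclusion–exclusion the count is 286 − 143 + 1 = 144.

144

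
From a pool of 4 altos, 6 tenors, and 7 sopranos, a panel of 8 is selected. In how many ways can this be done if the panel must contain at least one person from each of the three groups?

22813

Unrestricted: C(17,8) = 24310 ways to pick any 8 of the 17.
Selections missing a whole group: no altos → C(13,8) = 1287; no tenors → C(11,8) = 165; no sopranos → C(10,8) = 45.
Add back selections omitting two groups (i.e. drawn from a single group): C(4,8) + C(6,8) + C(7,8) = 0.
By inclusion–exclusion: 24310 − 1497 + 0 = 22813.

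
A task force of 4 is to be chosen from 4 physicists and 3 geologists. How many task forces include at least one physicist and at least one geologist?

34

Total 4-person selections from all 7: C(7,4) = 35.
Subtract selections that omit an entire group: no physicists → C(3,4) = 0; no geologists → C(4,4) = 1.
Both groups omitted at once is impossible, so 35 − 1 = 34.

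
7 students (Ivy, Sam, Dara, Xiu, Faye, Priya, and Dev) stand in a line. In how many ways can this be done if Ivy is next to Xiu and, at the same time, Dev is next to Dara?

Treat {Ivy,Xiu} as one block (2 orders) and {Dev,Dara} as another (2 orders).
That leaves 5 units to arrange: 2 × 2 × 5! = 4 × 120 = 480.

480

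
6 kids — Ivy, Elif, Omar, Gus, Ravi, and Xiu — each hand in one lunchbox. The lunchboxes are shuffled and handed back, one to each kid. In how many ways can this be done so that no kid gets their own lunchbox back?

This is the derangement count D_6: permutations of 6 items with no fixed point.
By inclusion–exclusion this is Σ_{j=0}^{6} (−1)^j C(6,j)·(6−j)!.
Computing: 720 − 720 + 360 − 120 + 30 − 6 + 1 = 265.

265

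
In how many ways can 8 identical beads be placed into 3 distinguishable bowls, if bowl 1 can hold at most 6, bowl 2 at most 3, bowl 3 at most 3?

13

By stars and bars, unrestricted non-negative solutions to x_1+…+x_3 = 8 number C(8+2,2) = 45.
Subtract solutions that violate a single cap (substitute x_i' = x_i − (cap_i+1)): x_1 ≥ 7 gives C(3,2) = 3; x_2 ≥ 4 gives C(6,2) = 15; x_3 ≥ 4 gives C(6,2) = 15. Together 33.
Add back pairs where two caps are both exceeded: 0 + 0 + 1 = 1.
By inclusion–exclusion the count is 45 − 33 + 1 = 13.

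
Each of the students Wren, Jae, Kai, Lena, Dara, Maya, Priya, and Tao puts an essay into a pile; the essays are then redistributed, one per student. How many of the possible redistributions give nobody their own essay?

14833

This is the derangement count D_8: permutations of 8 items with no fixed point.
By inclusion–exclusion this is Σ_{j=0}^{8} (−1)^j C(8,j)·(8−j)!.
Computing: 40320 − 40320 + 20160 − 6720 + 1680 − 336 + 56 − 8 + 1 = 14833.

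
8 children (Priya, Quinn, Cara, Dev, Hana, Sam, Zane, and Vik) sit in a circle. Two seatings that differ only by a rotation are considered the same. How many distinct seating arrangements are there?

5040

Fix one person's seat to break rotational symmetry; the remaining 7 people can be arranged in (7)! = 5040 ways.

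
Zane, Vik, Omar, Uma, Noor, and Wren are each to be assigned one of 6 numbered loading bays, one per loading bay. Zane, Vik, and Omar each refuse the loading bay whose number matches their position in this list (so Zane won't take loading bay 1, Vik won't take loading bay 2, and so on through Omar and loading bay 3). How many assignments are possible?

426

Let Aᵢ (for i ∈ {1, 2, 3}) be the placements that put person i in their forbidden loading bay. Any j of these fix j positions, leaving (6−j)! ways to fill the rest, and there are C(3,j) ways to pick which j.
By inclusion–exclusion, the number of valid placements is Σ_{j=0}^{3} (−1)^j C(3,j)·(6−j)!.
Computing: 720 − 360 + 72 − 6 = 426.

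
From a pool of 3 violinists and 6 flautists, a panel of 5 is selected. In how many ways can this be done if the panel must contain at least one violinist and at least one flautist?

120

With no constraint there are C(9,5) = 126 possible selections.
Subtract selections that omit an entire group: no violinists → C(6,5) = 6; no flautists → C(3,5) = 0.
Both groups omitted at once is impossible, so 126 − 6 = 120.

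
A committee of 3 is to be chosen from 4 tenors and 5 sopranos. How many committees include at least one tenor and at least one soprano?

With no constraint there are C(9,3) = 84 possible selections.
Selections missing a whole group: no tenors → C(5,3) = 10; no sopranos → C(4,3) = 4.
Both groups omitted at once is impossible, so 84 − 14 = 70.

70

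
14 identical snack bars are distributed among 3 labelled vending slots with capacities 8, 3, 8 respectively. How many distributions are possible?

By stars and bars, unrestricted non-negative solutions to x_1+…+x_3 = 14 number C(14+2,2) = 120.
Subtract solutions that violate a single cap (substitute x_i' = x_i − (cap_i+1)): x_1 ≥ 9 gives C(7,2) = 21; x_2 ≥ 4 gives C(12,2) = 66; x_3 ≥ 9 gives C(7,2) = 21. Together 108.
Add back pairs where two caps are both exceeded: 3 + 0 + 3 = 6.
By inclusion–exclusion the count is 120 − 108 + 6 = 18.

18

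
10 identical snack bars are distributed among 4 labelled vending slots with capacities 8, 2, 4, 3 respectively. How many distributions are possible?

Ignoring the caps, the number of non-negative solutions to x_1+…+x_4 = 10 is C(13,3) = 286.
Subtract solutions that violate a single cap (substitute x_i' = x_i − (cap_i+1)): x_1 ≥ 9 gives C(4,3) = 4; x_2 ≥ 3 gives C(10,3) = 120; x_3 ≥ 5 gives C(8,3) = 56; x_4 ≥ 4 gives C(9,3) = 84. Together 264.
Add back pairs where two caps are both exceeded: 0 + 0 + 0 + 10 + 20 + 4 = 34.
By inclusion–exclusion the count is 286 − 264 + 34 = 56.

56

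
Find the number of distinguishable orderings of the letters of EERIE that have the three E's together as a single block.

Treat the 3 copies of E as a single block. The multiset to arrange is then {EEE, I, R}, 3 items in all.
All 3 items are distinct, so there are (3)! = 6 arrangements.

6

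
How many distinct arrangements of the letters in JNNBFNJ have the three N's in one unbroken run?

60

Treat the 3 copies of N as a single block. The multiset to arrange is then {NNN, B, F, J, J}, 5 items in all.
That gives (5)!/(2!) = 60 arrangements.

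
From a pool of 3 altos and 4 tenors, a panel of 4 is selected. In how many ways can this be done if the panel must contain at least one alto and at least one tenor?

34

Unrestricted: C(7,4) = 35 ways to pick any 4 of the 7.
Selections missing a whole group: no altos → C(4,4) = 1; no tenors → C(3,4) = 0.
Both groups omitted at once is impossible, so 35 − 1 = 34.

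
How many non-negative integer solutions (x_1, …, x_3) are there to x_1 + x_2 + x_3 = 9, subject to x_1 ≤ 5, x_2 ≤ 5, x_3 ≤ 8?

By stars and bars, unrestricted non-negative solutions to x_1+…+x_3 = 9 number C(9+2,2) = 55.
Subtract solutions that violate a single cap (substitute x_i' = x_i − (cap_i+1)): x_1 ≥ 6 gives C(5,2) = 10; x_2 ≥ 6 gives C(5,2) = 10; x_3 ≥ 9 gives C(2,2) = 1. Together 21.
No two caps can be exceeded simultaneously, so the pair terms are all 0.
By inclusion–exclusion the count is 55 − 21 + 0 = 34.

34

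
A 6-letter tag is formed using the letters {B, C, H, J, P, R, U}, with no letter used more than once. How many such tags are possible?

Choose and order 6 of the 7 symbols: the first letter has 7 options, the next 6, and so on down to 2.
7 × 6 × 5 × 4 × 3 × 2 = 5040.

5040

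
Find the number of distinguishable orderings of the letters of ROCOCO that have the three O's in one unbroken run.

12

Treat the 3 copies of O as a single block. The multiset to arrange is then {OOO, C, C, R}, 4 items in all.
That gives (4)!/(2!) = 12 arrangements.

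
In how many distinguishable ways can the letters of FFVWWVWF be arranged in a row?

560

Letter multiplicities in FFVWWVWF: F×3, V×2, W×3.
Dividing 8! = 40320 by 3!·3!·2! = 72 for the repeated letters gives 560.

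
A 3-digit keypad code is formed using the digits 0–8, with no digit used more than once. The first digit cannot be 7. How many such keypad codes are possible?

The first digit has 9−1 = 8 choices (anything except 7).
The remaining 2 digits are filled from the other 8 symbols without repetition: 8 × 7 = 56.
Total: 8 × 56 = 448.

448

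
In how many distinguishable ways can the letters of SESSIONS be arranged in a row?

The 8 letters of SESSIONS have repeats: S appearing 4 times.
Dividing 8! = 40320 by 4! = 24 for the repeated letters gives 1680.

1680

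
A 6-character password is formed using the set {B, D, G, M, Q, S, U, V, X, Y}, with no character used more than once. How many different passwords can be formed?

With no repetition, fill the 6 characters in order: 10 choices, then 9, down to 5.
10 × 9 × 8 × 7 × 6 × 5 = 151200.

151200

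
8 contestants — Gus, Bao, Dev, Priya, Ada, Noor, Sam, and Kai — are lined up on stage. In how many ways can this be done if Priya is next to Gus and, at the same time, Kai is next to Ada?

Treat {Priya,Gus} as one block (2 orders) and {Kai,Ada} as another (2 orders).
That leaves 6 units to arrange: 2 × 2 × 6! = 4 × 720 = 2880.

2880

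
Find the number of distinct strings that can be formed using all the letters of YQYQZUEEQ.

15120

YQYQZUEEQ has 9 letters with E appearing twice, Q appearing 3 times, and Y appearing twice.
So there are 9! / (3!·2!·2!) = 15120 distinguishable arrangements.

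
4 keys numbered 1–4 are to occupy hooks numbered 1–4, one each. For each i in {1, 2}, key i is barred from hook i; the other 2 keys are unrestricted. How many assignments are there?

Let Aᵢ (for i ∈ {1, 2}) be the placements that put key i in its forbidden hook. Any j of these fix j positions, leaving (4−j)! ways to fill the rest, and there are C(2,j) ways to pick which j.
By inclusion–exclusion, the number of valid placements is Σ_{j=0}^{2} (−1)^j C(2,j)·(4−j)!.
Computing: 24 − 12 + 2 = 14.

14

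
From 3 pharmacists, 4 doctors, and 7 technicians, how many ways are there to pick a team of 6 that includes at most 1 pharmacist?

1848

Split by how many pharmacists are chosen (0 through 1).
Sum: C(3,0)·C(11,6) + C(3,1)·C(11,5) = 462 + 1386 = 1848.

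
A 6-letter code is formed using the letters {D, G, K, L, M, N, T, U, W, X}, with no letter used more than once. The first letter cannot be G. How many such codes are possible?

136080

The first letter has 10−1 = 9 choices (anything except G).
The remaining 5 letters are filled from the other 9 symbols without repetition: 9 × 8 × 7 × 6 × 5 = 15120.
Total: 9 × 15120 = 136080.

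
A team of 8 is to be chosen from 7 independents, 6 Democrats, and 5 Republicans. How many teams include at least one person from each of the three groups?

41811

Total 8-person selections from all 18: C(18,8) = 43758.
Subtract selections that omit an entire group: no independents → C(11,8) = 165; no Democrats → C(12,8) = 495; no Republicans → C(13,8) = 1287.
Add back selections omitting two groups (i.e. drawn from a single group): C(7,8) + C(6,8) + C(5,8) = 0.
By inclusion–exclusion: 43758 − 1947 + 0 = 41811.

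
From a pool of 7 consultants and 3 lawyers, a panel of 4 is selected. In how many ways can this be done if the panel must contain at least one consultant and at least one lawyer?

175

With no constraint there are C(10,4) = 210 possible selections.
Selections missing a whole group: no consultants → C(3,4) = 0; no lawyers → C(7,4) = 35.
Both groups omitted at once is impossible, so 210 − 35 = 175.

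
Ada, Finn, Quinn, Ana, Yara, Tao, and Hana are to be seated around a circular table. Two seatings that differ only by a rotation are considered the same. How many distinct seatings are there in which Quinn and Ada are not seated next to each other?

Without the restriction there are (6)! = 720 seatings.
Seatings with Quinn beside Ada: treat them as a block with 2 internal orders, giving 2 × (5)! = 240.
Subtracting, 720 − 240 = 480.

480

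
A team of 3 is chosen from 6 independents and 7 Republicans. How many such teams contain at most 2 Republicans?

251

Split by how many Republicans are chosen (0 through 2).
Sum: C(7,0)·C(6,3) + C(7,1)·C(6,2) + C(7,2)·C(6,1) = 20 + 105 + 126 = 251.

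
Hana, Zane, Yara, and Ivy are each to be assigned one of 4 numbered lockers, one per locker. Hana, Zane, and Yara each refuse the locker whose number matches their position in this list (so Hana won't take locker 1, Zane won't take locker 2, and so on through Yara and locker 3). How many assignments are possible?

11

Let Aᵢ (for i ∈ {1, 2, 3}) be the placements that put person i in their forbidden locker. Any j of these fix j positions, leaving (4−j)! ways to fill the rest, and there are C(3,j) ways to pick which j.
By inclusion–exclusion, the number of valid placements is Σ_{j=0}^{3} (−1)^j C(3,j)·(4−j)!.
Computing: 24 − 18 + 6 − 1 = 11.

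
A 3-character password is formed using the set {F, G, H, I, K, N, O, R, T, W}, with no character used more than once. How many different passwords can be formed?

720

Choose and order 3 of the 10 symbols: the first character has 10 options, the next 9, then 8.
10 × 9 × 8 = 720.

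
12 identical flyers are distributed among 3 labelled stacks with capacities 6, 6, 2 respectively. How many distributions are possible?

Ignoring the caps, the number of non-negative solutions to x_1+…+x_3 = 12 is C(14,2) = 91.
Subtract solutions that violate a single cap (substitute x_i' = x_i − (cap_i+1)): x_1 ≥ 7 gives C(7,2) = 21; x_2 ≥ 7 gives C(7,2) = 21; x_3 ≥ 3 gives C(11,2) = 55. Together 97.
Add back pairs where two caps are both exceeded: 0 + 6 + 6 = 12.
By inclusion–exclusion the count is 91 − 97 + 12 = 6.

6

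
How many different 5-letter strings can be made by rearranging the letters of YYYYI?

5

The 5 letters of YYYYI have repeats: Y appearing 4 times.
The number of distinct arrangements is 5!/(4!) = 120/24 = 5.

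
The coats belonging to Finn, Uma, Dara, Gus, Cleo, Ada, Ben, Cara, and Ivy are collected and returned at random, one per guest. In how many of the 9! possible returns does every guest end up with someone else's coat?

133496

Count assignments avoiding every fixed point. For any j of the 9 guests fixed to their own coat, the other 9−j can be arranged in (9−j)! ways.
By inclusion–exclusion this is Σ_{j=0}^{9} (−1)^j C(9,j)·(9−j)!.
Computing: 362880 − 362880 + 181440 − 60480 + 15120 − 3024 + 504 − 72 + 9 − 1 = 133496.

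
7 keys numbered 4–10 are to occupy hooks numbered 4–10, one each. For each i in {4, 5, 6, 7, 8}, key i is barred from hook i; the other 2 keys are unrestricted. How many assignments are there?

2428

Let Aᵢ (for 4 ≤ i ≤ 8) be the placements that put key i in its forbidden hook. Any j of these fix j positions, leaving (7−j)! ways to fill the rest, and there are C(5,j) ways to pick which j.
By inclusion–exclusion, the number of valid placements is Σ_{j=0}^{5} (−1)^j C(5,j)·(7−j)!.
Computing: 5040 − 3600 + 1200 − 240 + 30 − 2 = 2428.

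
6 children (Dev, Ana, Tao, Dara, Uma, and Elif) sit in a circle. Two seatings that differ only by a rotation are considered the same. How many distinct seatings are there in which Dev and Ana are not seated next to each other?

Without the restriction there are (5)! = 120 seatings.
Seatings with Dev beside Ana: treat them as a block with 2 internal orders, giving 2 × (4)! = 48.
Subtracting, 120 − 48 = 72.

72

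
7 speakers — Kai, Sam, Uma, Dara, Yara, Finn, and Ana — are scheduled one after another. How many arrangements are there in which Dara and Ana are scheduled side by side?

Treat {Dara, Ana} as a single unit. There are 6 units to order, and the pair itself can be ordered 2 ways.
So the count is 2·(6)! = 1440.

1440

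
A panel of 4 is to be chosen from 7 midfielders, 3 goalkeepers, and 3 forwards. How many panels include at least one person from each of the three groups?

Total 4-person selections from all 13: C(13,4) = 715.
Selections missing a whole group: no midfielders → C(6,4) = 15; no goalkeepers → C(10,4) = 210; no forwards → C(10,4) = 210.
Add back selections omitting two groups (i.e. drawn from a single group): C(7,4) + C(3,4) + C(3,4) = 35.
By inclusion–exclusion: 715 − 435 + 35 = 315.

315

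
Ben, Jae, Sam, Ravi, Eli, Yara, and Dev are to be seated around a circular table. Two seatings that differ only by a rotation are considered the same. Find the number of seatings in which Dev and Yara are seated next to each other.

Treat {Dev, Yara} as one unit (2 internal orders) and seat the resulting 6 units around the table: (5)! circular arrangements.
So 2 × (5)! = 2 × 120 = 240.

240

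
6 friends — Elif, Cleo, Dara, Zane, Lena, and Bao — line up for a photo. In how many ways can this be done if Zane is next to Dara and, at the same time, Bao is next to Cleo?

Treat {Zane,Dara} as one block (2 orders) and {Bao,Cleo} as another (2 orders).
That leaves 4 units to arrange: 2 × 2 × 4! = 4 × 24 = 96.

96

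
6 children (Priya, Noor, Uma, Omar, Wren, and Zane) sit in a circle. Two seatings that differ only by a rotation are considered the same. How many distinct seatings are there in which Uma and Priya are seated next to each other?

Treat {Uma, Priya} as one unit (2 internal orders) and seat the resulting 5 units around the table: (4)! circular arrangements.
So 2 × (4)! = 2 × 24 = 48.

48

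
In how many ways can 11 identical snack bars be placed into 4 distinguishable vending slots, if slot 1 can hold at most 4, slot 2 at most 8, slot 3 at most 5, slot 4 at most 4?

136

Ignoring the caps, the number of non-negative solutions to x_1+…+x_4 = 11 is C(14,3) = 364.
Subtract solutions that violate a single cap (substitute x_i' = x_i − (cap_i+1)): x_1 ≥ 5 gives C(9,3) = 84; x_2 ≥ 9 gives C(5,3) = 10; x_3 ≥ 6 gives C(8,3) = 56; x_4 ≥ 5 gives C(9,3) = 84. Together 234.
Add back pairs where two caps are both exceeded: 0 + 1 + 4 + 0 + 0 + 1 = 6.
By inclusion–exclusion the count is 364 − 234 + 6 = 136.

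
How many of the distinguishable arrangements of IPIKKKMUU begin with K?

5040

With the first slot taken by K, it remains to arrange the other 8 letters (IPIKKMUU).
Those 8 letters have I appearing twice, K appearing twice, and U appearing twice, giving (8)!/(2!·2!·2!) = 5040.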